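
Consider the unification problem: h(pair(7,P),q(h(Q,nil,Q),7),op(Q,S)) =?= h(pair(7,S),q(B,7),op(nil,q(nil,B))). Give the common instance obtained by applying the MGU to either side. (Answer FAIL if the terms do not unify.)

Decompose h/3: pair(7,P) =?= pair(7,S),  q(h(Q,nil,Q),7) =?= q(B,7),  op(Q,S) =?= op(nil,q(nil,B)).
Decompose pair/2: 7 =?= 7,  P =?= S.
Delete trivial equation 7 =?= 7.
Bind P := S; no other remaining equation mentions P.
Decompose q/2: h(Q,nil,Q) =?= B,  7 =?= 7.
Bind B := h(Q,nil,Q); substituting into the one remaining equation that mentions B gives: op(Q,S) =?= op(nil,q(nil,h(Q,nil,Q))).
Delete trivial equation 7 =?= 7.
Decompose op/2: Q =?= nil,  S =?= q(nil,h(Q,nil,Q)).
Bind Q := nil; substituting into the remaining equation gives: S =?= q(nil,h(nil,nil,nil)). Substituting into the earlier binding gives B := h(nil,nil,nil).
Bind S := q(nil,h(nil,nil,nil)). Substituting into the earlier binding gives P := q(nil,h(nil,nil,nil)).
Applying the MGU to either side gives h(pair(7,q(nil,h(nil,nil,nil))),q(h(nil,nil,nil),7),op(nil,q(nil,h(nil,nil,nil)))).

h(pair(7,q(nil,h(nil,nil,nil))),q(h(nil,nil,nil),7),op(nil,q(nil,h(nil,nil,nil))))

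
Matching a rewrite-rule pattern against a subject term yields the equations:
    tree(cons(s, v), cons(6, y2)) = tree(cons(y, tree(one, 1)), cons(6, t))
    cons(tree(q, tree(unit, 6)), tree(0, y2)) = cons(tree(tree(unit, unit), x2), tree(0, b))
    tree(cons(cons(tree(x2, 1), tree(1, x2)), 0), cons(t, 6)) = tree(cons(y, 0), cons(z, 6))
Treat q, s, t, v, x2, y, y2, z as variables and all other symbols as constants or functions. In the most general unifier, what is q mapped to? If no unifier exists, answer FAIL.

tree(unit, unit)

Decompose tree/2: cons(s, v) = cons(y, tree(one, 1)),  cons(6, y2) = cons(6, t).
Decompose cons/2: s = y,  v = tree(one, 1).
Bind s := y; no other remaining equation mentions s.
Bind v := tree(one, 1); no other remaining equation mentions v.
Decompose cons/2: 6 = 6,  y2 = t.
Delete trivial equation 6 = 6.
Bind y2 := t; substituting into the one remaining equation that mentions y2 gives: cons(tree(q, tree(unit, 6)), tree(0, t)) = cons(tree(tree(unit, unit), x2), tree(0, b)).
Decompose cons/2: tree(q, tree(unit, 6)) = tree(tree(unit, unit), x2),  tree(0, t) = tree(0, b).
Decompose tree/2: q = tree(unit, unit),  tree(unit, 6) = x2.
Bind q := tree(unit, unit); no other remaining equation mentions q.
Bind x2 := tree(unit, 6); substituting into the one remaining equation that mentions x2 gives: tree(cons(cons(tree(tree(unit, 6), 1), tree(1, tree(unit, 6))), 0), cons(t, 6)) = tree(cons(y, 0), cons(z, 6)).
Decompose tree/2: 0 = 0,  t = b.
Delete trivial equation 0 = 0.
Bind t := b; substituting into the remaining equation gives: tree(cons(cons(tree(tree(unit, 6), 1), tree(1, tree(unit, 6))), 0), cons(b, 6)) = tree(cons(y, 0), cons(z, 6)). Substituting into the earlier binding gives y2 := b.
Decompose tree/2: cons(cons(tree(tree(unit, 6), 1), tree(1, tree(unit, 6))), 0) = cons(y, 0),  cons(b, 6) = cons(z, 6).
Decompose cons/2: cons(tree(tree(unit, 6), 1), tree(1, tree(unit, 6))) = y,  0 = 0.
Bind y := cons(tree(tree(unit, 6), 1), tree(1, tree(unit, 6))); no other remaining equation mentions y. Substituting into the earlier binding gives s := cons(tree(tree(unit, 6), 1), tree(1, tree(unit, 6))).
Delete trivial equation 0 = 0.
Decompose cons/2: b = z,  6 = 6.
Bind z := b; no other remaining equation mentions z.
Delete trivial equation 6 = 6.
MGU = { s := cons(tree(tree(unit, 6), 1), tree(1, tree(unit, 6))), v := tree(one, 1), y2 := b, q := tree(unit, unit), x2 := tree(unit, 6), t := b, y := cons(tree(tree(unit, 6), 1), tree(1, tree(unit, 6))), z := b }, so q := tree(unit, unit).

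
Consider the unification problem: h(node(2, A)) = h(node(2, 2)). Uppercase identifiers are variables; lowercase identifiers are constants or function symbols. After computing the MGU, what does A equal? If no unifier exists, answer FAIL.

Decompose h/1: node(2, A) = node(2, 2).
Decompose node/2: 2 = 2,  A = 2.
Delete trivial equation 2 = 2.
Bind A := 2.
MGU = { A ↦ 2 }, so A ↦ 2.

2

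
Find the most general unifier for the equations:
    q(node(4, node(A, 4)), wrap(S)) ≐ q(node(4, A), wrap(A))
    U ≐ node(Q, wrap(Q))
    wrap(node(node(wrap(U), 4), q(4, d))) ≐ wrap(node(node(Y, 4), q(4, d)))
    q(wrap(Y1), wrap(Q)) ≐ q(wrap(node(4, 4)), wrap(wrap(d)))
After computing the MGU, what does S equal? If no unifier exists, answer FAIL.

Decompose q/2: node(4, node(A, 4)) ≐ node(4, A),  wrap(S) ≐ wrap(A).
Decompose node/2: 4 ≐ 4,  node(A, 4) ≐ A.
Delete trivial equation 4 ≐ 4.
Occurs check fails: A occurs in node(A, 4); the equation A ≐ node(A, 4) has no finite solution.

FAIL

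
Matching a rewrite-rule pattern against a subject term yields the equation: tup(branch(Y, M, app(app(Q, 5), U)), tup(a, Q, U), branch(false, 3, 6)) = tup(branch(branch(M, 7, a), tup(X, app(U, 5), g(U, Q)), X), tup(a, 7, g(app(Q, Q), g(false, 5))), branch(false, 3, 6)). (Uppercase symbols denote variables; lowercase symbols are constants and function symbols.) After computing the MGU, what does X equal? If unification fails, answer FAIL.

app(app(7, 5), g(app(7, 7), g(false, 5)))

Decompose tup/3: branch(Y, M, app(app(Q, 5), U)) = branch(branch(M, 7, a), tup(X, app(U, 5), g(U, Q)), X),  tup(a, Q, U) = tup(a, 7, g(app(Q, Q), g(false, 5))),  branch(false, 3, 6) = branch(false, 3, 6).
Decompose branch/3: Y = branch(M, 7, a),  M = tup(X, app(U, 5), g(U, Q)),  app(app(Q, 5), U) = X.
Bind Y := branch(M, 7, a); no other remaining equation mentions Y.
Bind M := tup(X, app(U, 5), g(U, Q)); no other remaining equation mentions M. Substituting into the earlier binding gives Y := branch(tup(X, app(U, 5), g(U, Q)), 7, a).
Bind X := app(app(Q, 5), U); no other remaining equation mentions X. Substituting into the earlier bindings gives Y := branch(tup(app(app(Q, 5), U), app(U, 5), g(U, Q)), 7, a), M := tup(app(app(Q, 5), U), app(U, 5), g(U, Q)).
Decompose tup/3: a = a,  Q = 7,  U = g(app(Q, Q), g(false, 5)).
Delete trivial equation a = a.
Bind Q := 7; substituting into the one remaining equation that mentions Q gives: U = g(app(7, 7), g(false, 5)). Substituting into the earlier bindings gives Y := branch(tup(app(app(7, 5), U), app(U, 5), g(U, 7)), 7, a), M := tup(app(app(7, 5), U), app(U, 5), g(U, 7)), X := app(app(7, 5), U).
Bind U := g(app(7, 7), g(false, 5)); no other remaining equation mentions U. Substituting into the earlier bindings gives Y := branch(tup(app(app(7, 5), g(app(7, 7), g(false, 5))), app(g(app(7, 7), g(false, 5)), 5), g(g(app(7, 7), g(false, 5)), 7)), 7, a), M := tup(app(app(7, 5), g(app(7, 7), g(false, 5))), app(g(app(7, 7), g(false, 5)), 5), g(g(app(7, 7), g(false, 5)), 7)), X := app(app(7, 5), g(app(7, 7), g(false, 5))).
Delete trivial equation branch(false, 3, 6) = branch(false, 3, 6).
MGU = { Y := branch(tup(app(app(7, 5), g(app(7, 7), g(false, 5))), app(g(app(7, 7), g(false, 5)), 5), g(g(app(7, 7), g(false, 5)), 7)), 7, a), M := tup(app(app(7, 5), g(app(7, 7), g(false, 5))), app(g(app(7, 7), g(false, 5)), 5), g(g(app(7, 7), g(false, 5)), 7)), X := app(app(7, 5), g(app(7, 7), g(false, 5))), Q := 7, U := g(app(7, 7), g(false, 5)) }, so X := app(app(7, 5), g(app(7, 7), g(false, 5))).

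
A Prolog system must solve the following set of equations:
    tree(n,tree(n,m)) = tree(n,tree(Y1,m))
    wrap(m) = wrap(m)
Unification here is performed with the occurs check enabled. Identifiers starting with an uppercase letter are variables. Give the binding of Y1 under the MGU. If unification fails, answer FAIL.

Decompose tree/2: n = n,  tree(n,m) = tree(Y1,m).
Delete trivial equation n = n.
Decompose tree/2: n = Y1,  m = m.
Bind Y1 := n; no other remaining equation mentions Y1.
Delete trivial equation m = m.
Delete trivial equation wrap(m) = wrap(m).
MGU = { Y1 -> n }, so Y1 -> n.

n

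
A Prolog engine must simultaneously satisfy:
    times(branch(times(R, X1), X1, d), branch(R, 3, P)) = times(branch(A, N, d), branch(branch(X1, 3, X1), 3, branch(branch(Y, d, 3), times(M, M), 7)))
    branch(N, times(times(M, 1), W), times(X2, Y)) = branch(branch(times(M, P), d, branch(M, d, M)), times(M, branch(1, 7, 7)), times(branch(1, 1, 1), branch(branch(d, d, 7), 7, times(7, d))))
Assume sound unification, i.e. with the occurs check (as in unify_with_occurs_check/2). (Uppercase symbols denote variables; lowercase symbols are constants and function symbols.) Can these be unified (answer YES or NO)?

Decompose times/2: branch(times(R, X1), X1, d) = branch(A, N, d),  branch(R, 3, P) = branch(branch(X1, 3, X1), 3, branch(branch(Y, d, 3), times(M, M), 7)).
Decompose branch/3: times(R, X1) = A,  X1 = N,  d = d.
Bind A := times(R, X1); no other remaining equation mentions A.
Bind X1 := N; substituting into the one remaining equation that mentions X1 gives: branch(R, 3, P) = branch(branch(N, 3, N), 3, branch(branch(Y, d, 3), times(M, M), 7)). Substituting into the earlier binding gives A := times(R, N).
Delete trivial equation d = d.
Decompose branch/3: R = branch(N, 3, N),  3 = 3,  P = branch(branch(Y, d, 3), times(M, M), 7).
Bind R := branch(N, 3, N); no other remaining equation mentions R. Substituting into the earlier binding gives A := times(branch(N, 3, N), N).
Delete trivial equation 3 = 3.
Bind P := branch(branch(Y, d, 3), times(M, M), 7); substituting into the remaining equation gives: branch(N, times(times(M, 1), W), times(X2, Y)) = branch(branch(times(M, branch(branch(Y, d, 3), times(M, M), 7)), d, branch(M, d, M)), times(M, branch(1, 7, 7)), times(branch(1, 1, 1), branch(branch(d, d, 7), 7, times(7, d)))).
Decompose branch/3: N = branch(times(M, branch(branch(Y, d, 3), times(M, M), 7)), d, branch(M, d, M)),  times(times(M, 1), W) = times(M, branch(1, 7, 7)),  times(X2, Y) = times(branch(1, 1, 1), branch(branch(d, d, 7), 7, times(7, d))).
Bind N := branch(times(M, branch(branch(Y, d, 3), times(M, M), 7)), d, branch(M, d, M)); no other remaining equation mentions N. Substituting into the earlier bindings gives A := times(branch(branch(times(M, branch(branch(Y, d, 3), times(M, M), 7)), d, branch(M, d, M)), 3, branch(times(M, branch(branch(Y, d, 3), times(M, M), 7)), d, branch(M, d, M))), branch(times(M, branch(branch(Y, d, 3), times(M, M), 7)), d, branch(M, d, M))), X1 := branch(times(M, branch(branch(Y, d, 3), times(M, M), 7)), d, branch(M, d, M)), R := branch(branch(times(M, branch(branch(Y, d, 3), times(M, M), 7)), d, branch(M, d, M)), 3, branch(times(M, branch(branch(Y, d, 3), times(M, M), 7)), d, branch(M, d, M))).
Decompose times/2: times(M, 1) = M,  W = branch(1, 7, 7).
Occurs check fails: M occurs in times(M, 1); the equation M = times(M, 1) has no finite solution.

NO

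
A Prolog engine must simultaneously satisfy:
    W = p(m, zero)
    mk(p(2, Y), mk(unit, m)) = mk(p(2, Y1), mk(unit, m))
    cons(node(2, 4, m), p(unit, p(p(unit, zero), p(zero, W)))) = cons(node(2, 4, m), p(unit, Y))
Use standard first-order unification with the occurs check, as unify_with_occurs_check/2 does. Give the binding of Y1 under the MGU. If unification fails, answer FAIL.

Bind W := p(m, zero); substituting into the one remaining equation that mentions W gives: cons(node(2, 4, m), p(unit, p(p(unit, zero), p(zero, p(m, zero))))) = cons(node(2, 4, m), p(unit, Y)).
Decompose mk/2: p(2, Y) = p(2, Y1),  mk(unit, m) = mk(unit, m).
Decompose p/2: 2 = 2,  Y = Y1.
Delete trivial equation 2 = 2.
Bind Y := Y1; substituting into the one remaining equation that mentions Y gives: cons(node(2, 4, m), p(unit, p(p(unit, zero), p(zero, p(m, zero))))) = cons(node(2, 4, m), p(unit, Y1)).
Delete trivial equation mk(unit, m) = mk(unit, m).
Decompose cons/2: node(2, 4, m) = node(2, 4, m),  p(unit, p(p(unit, zero), p(zero, p(m, zero)))) = p(unit, Y1).
Delete trivial equation node(2, 4, m) = node(2, 4, m).
Decompose p/2: unit = unit,  p(p(unit, zero), p(zero, p(m, zero))) = Y1.
Delete trivial equation unit = unit.
Bind Y1 := p(p(unit, zero), p(zero, p(m, zero))). Substituting into the earlier binding gives Y := p(p(unit, zero), p(zero, p(m, zero))).
MGU = { W -> p(m, zero), Y -> p(p(unit, zero), p(zero, p(m, zero))), Y1 -> p(p(unit, zero), p(zero, p(m, zero))) }, so Y1 -> p(p(unit, zero), p(zero, p(m, zero))).

p(p(unit, zero), p(zero, p(m, zero)))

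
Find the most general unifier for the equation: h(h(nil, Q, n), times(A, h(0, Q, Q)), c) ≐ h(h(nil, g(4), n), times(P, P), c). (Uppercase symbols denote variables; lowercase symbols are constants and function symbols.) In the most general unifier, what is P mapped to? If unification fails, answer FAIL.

Decompose h/3: h(nil, Q, n) ≐ h(nil, g(4), n),  times(A, h(0, Q, Q)) ≐ times(P, P),  c ≐ c.
Decompose h/3: nil ≐ nil,  Q ≐ g(4),  n ≐ n.
Delete trivial equation nil ≐ nil.
Bind Q := g(4); substituting into the one remaining equation that mentions Q gives: times(A, h(0, g(4), g(4))) ≐ times(P, P).
Delete trivial equation n ≐ n.
Decompose times/2: A ≐ P,  h(0, g(4), g(4)) ≐ P.
Bind A := P; no other remaining equation mentions A.
Bind P := h(0, g(4), g(4)); no other remaining equation mentions P. Substituting into the earlier binding gives A := h(0, g(4), g(4)).
Delete trivial equation c ≐ c.
MGU = { Q -> g(4), A -> h(0, g(4), g(4)), P -> h(0, g(4), g(4)) }, so P -> h(0, g(4), g(4)).

h(0, g(4), g(4))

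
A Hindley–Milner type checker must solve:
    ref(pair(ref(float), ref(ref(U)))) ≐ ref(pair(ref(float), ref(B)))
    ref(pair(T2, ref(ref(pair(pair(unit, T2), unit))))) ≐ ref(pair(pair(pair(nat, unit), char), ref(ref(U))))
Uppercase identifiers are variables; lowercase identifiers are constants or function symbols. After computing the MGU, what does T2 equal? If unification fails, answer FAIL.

Decompose ref/1: pair(ref(float), ref(ref(U))) ≐ pair(ref(float), ref(B)).
Decompose pair/2: ref(float) ≐ ref(float),  ref(ref(U)) ≐ ref(B).
Delete trivial equation ref(float) ≐ ref(float).
Decompose ref/1: ref(U) ≐ B.
Bind B := ref(U); no other remaining equation mentions B.
Decompose ref/1: pair(T2, ref(ref(pair(pair(unit, T2), unit)))) ≐ pair(pair(pair(nat, unit), char), ref(ref(U))).
Decompose pair/2: T2 ≐ pair(pair(nat, unit), char),  ref(ref(pair(pair(unit, T2), unit))) ≐ ref(ref(U)).
Bind T2 := pair(pair(nat, unit), char); substituting into the remaining equation gives: ref(ref(pair(pair(unit, pair(pair(nat, unit), char)), unit))) ≐ ref(ref(U)).
Decompose ref/1: ref(pair(pair(unit, pair(pair(nat, unit), char)), unit)) ≐ ref(U).
Decompose ref/1: pair(pair(unit, pair(pair(nat, unit), char)), unit) ≐ U.
Bind U := pair(pair(unit, pair(pair(nat, unit), char)), unit). Substituting into the earlier binding gives B := ref(pair(pair(unit, pair(pair(nat, unit), char)), unit)).
MGU = { B ↦ ref(pair(pair(unit, pair(pair(nat, unit), char)), unit)), T2 ↦ pair(pair(nat, unit), char), U ↦ pair(pair(unit, pair(pair(nat, unit), char)), unit) }, so T2 ↦ pair(pair(nat, unit), char).

pair(pair(nat, unit), char)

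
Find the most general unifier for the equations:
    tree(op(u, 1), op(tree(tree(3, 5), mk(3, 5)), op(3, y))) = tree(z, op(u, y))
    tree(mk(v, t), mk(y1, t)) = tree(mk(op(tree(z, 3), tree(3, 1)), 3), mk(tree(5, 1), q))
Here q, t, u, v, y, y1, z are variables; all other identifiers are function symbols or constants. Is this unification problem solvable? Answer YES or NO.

NO

Decompose tree/2: op(u, 1) = z,  op(tree(tree(3, 5), mk(3, 5)), op(3, y)) = op(u, y).
Bind z := op(u, 1); substituting into the one remaining equation that mentions z gives: tree(mk(v, t), mk(y1, t)) = tree(mk(op(tree(op(u, 1), 3), tree(3, 1)), 3), mk(tree(5, 1), q)).
Decompose op/2: tree(tree(3, 5), mk(3, 5)) = u,  op(3, y) = y.
Bind u := tree(tree(3, 5), mk(3, 5)); substituting into the one remaining equation that mentions u gives: tree(mk(v, t), mk(y1, t)) = tree(mk(op(tree(op(tree(tree(3, 5), mk(3, 5)), 1), 3), tree(3, 1)), 3), mk(tree(5, 1), q)). Substituting into the earlier binding gives z := op(tree(tree(3, 5), mk(3, 5)), 1).
Occurs check fails: y occurs in op(3, y); the equation y = op(3, y) has no finite solution.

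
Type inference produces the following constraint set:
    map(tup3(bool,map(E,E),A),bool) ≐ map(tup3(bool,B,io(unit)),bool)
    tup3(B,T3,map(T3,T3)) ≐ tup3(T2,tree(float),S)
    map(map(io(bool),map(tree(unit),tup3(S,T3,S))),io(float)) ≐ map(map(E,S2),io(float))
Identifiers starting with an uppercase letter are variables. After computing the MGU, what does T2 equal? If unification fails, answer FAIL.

map(io(bool),io(bool))

Decompose map/2: tup3(bool,map(E,E),A) ≐ tup3(bool,B,io(unit)),  bool ≐ bool.
Decompose tup3/3: bool ≐ bool,  map(E,E) ≐ B,  A ≐ io(unit).
Delete trivial equation bool ≐ bool.
Bind B := map(E,E); substituting into the one remaining equation that mentions B gives: tup3(map(E,E),T3,map(T3,T3)) ≐ tup3(T2,tree(float),S).
Bind A := io(unit); no other remaining equation mentions A.
Delete trivial equation bool ≐ bool.
Decompose tup3/3: map(E,E) ≐ T2,  T3 ≐ tree(float),  map(T3,T3) ≐ S.
Bind T2 := map(E,E); no other remaining equation mentions T2.
Bind T3 := tree(float); substituting into the remaining equations gives: map(tree(float),tree(float)) ≐ S,  map(map(io(bool),map(tree(unit),tup3(S,tree(float),S))),io(float)) ≐ map(map(E,S2),io(float)).
Bind S := map(tree(float),tree(float)); substituting into the remaining equation gives: map(map(io(bool),map(tree(unit),tup3(map(tree(float),tree(float)),tree(float),map(tree(float),tree(float))))),io(float)) ≐ map(map(E,S2),io(float)).
Decompose map/2: map(io(bool),map(tree(unit),tup3(map(tree(float),tree(float)),tree(float),map(tree(float),tree(float))))) ≐ map(E,S2),  io(float) ≐ io(float).
Decompose map/2: io(bool) ≐ E,  map(tree(unit),tup3(map(tree(float),tree(float)),tree(float),map(tree(float),tree(float)))) ≐ S2.
Bind E := io(bool); no other remaining equation mentions E. Substituting into the earlier bindings gives B := map(io(bool),io(bool)), T2 := map(io(bool),io(bool)).
Bind S2 := map(tree(unit),tup3(map(tree(float),tree(float)),tree(float),map(tree(float),tree(float)))); no other remaining equation mentions S2.
Delete trivial equation io(float) ≐ io(float).
MGU = { B -> map(io(bool),io(bool)), A -> io(unit), T2 -> map(io(bool),io(bool)), T3 -> tree(float), S -> map(tree(float),tree(float)), E -> io(bool), S2 -> map(tree(unit),tup3(map(tree(float),tree(float)),tree(float),map(tree(float),tree(float)))) }, so T2 -> map(io(bool),io(bool)).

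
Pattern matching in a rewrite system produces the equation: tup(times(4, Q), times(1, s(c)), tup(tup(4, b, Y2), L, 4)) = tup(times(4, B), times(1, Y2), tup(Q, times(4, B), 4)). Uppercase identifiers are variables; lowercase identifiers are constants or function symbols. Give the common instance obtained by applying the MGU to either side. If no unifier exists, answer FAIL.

tup(times(4, tup(4, b, s(c))), times(1, s(c)), tup(tup(4, b, s(c)), times(4, tup(4, b, s(c))), 4))

Decompose tup/3: times(4, Q) = times(4, B),  times(1, s(c)) = times(1, Y2),  tup(tup(4, b, Y2), L, 4) = tup(Q, times(4, B), 4).
Decompose times/2: 4 = 4,  Q = B.
Delete trivial equation 4 = 4.
Bind Q := B; substituting into the one remaining equation that mentions Q gives: tup(tup(4, b, Y2), L, 4) = tup(B, times(4, B), 4).
Decompose times/2: 1 = 1,  s(c) = Y2.
Delete trivial equation 1 = 1.
Bind Y2 := s(c); substituting into the remaining equation gives: tup(tup(4, b, s(c)), L, 4) = tup(B, times(4, B), 4).
Decompose tup/3: tup(4, b, s(c)) = B,  L = times(4, B),  4 = 4.
Bind B := tup(4, b, s(c)); substituting into the one remaining equation that mentions B gives: L = times(4, tup(4, b, s(c))). Substituting into the earlier binding gives Q := tup(4, b, s(c)).
Bind L := times(4, tup(4, b, s(c))); no other remaining equation mentions L.
Delete trivial equation 4 = 4.
Applying the MGU to either side gives tup(times(4, tup(4, b, s(c))), times(1, s(c)), tup(tup(4, b, s(c)), times(4, tup(4, b, s(c))), 4)).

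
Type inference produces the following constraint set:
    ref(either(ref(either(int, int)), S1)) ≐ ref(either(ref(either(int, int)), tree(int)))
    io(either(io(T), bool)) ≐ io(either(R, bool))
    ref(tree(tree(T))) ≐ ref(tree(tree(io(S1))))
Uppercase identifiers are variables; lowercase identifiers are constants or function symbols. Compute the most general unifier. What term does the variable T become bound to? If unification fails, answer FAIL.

io(tree(int))

Decompose ref/1: either(ref(either(int, int)), S1) ≐ either(ref(either(int, int)), tree(int)).
Decompose either/2: ref(either(int, int)) ≐ ref(either(int, int)),  S1 ≐ tree(int).
Delete trivial equation ref(either(int, int)) ≐ ref(either(int, int)).
Bind S1 := tree(int); substituting into the one remaining equation that mentions S1 gives: ref(tree(tree(T))) ≐ ref(tree(tree(io(tree(int))))).
Decompose io/1: either(io(T), bool) ≐ either(R, bool).
Decompose either/2: io(T) ≐ R,  bool ≐ bool.
Bind R := io(T); no other remaining equation mentions R.
Delete trivial equation bool ≐ bool.
Decompose ref/1: tree(tree(T)) ≐ tree(tree(io(tree(int)))).
Decompose tree/1: tree(T) ≐ tree(io(tree(int))).
Decompose tree/1: T ≐ io(tree(int)).
Bind T := io(tree(int)). Substituting into the earlier binding gives R := io(io(tree(int))).
MGU = { S1 := tree(int), R := io(io(tree(int))), T := io(tree(int)) }, so T := io(tree(int)).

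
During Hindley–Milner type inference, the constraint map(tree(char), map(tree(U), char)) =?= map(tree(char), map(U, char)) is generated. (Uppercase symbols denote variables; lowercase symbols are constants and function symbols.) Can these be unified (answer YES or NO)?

NO

Decompose map/2: tree(char) =?= tree(char),  map(tree(U), char) =?= map(U, char).
Delete trivial equation tree(char) =?= tree(char).
Decompose map/2: tree(U) =?= U,  char =?= char.
Occurs check fails: U occurs in tree(U); the equation U =?= tree(U) has no finite solution.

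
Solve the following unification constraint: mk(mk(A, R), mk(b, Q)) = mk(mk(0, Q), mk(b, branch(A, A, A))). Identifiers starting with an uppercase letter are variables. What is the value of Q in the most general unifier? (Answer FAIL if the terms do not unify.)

branch(0, 0, 0)

Decompose mk/2: mk(A, R) = mk(0, Q),  mk(b, Q) = mk(b, branch(A, A, A)).
Decompose mk/2: A = 0,  R = Q.
Bind A := 0; substituting into the one remaining equation that mentions A gives: mk(b, Q) = mk(b, branch(0, 0, 0)).
Bind R := Q; no other remaining equation mentions R.
Decompose mk/2: b = b,  Q = branch(0, 0, 0).
Delete trivial equation b = b.
Bind Q := branch(0, 0, 0). Substituting into the earlier binding gives R := branch(0, 0, 0).
MGU = { A ↦ 0, R ↦ branch(0, 0, 0), Q ↦ branch(0, 0, 0) }, so Q ↦ branch(0, 0, 0).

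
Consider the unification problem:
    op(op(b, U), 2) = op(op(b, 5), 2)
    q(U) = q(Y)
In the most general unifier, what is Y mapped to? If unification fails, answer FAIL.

Decompose op/2: op(b, U) = op(b, 5),  2 = 2.
Decompose op/2: b = b,  U = 5.
Delete trivial equation b = b.
Bind U := 5; substituting into the one remaining equation that mentions U gives: q(5) = q(Y).
Delete trivial equation 2 = 2.
Decompose q/1: 5 = Y.
Bind Y := 5.
MGU = { U ↦ 5, Y ↦ 5 }, so Y ↦ 5.

5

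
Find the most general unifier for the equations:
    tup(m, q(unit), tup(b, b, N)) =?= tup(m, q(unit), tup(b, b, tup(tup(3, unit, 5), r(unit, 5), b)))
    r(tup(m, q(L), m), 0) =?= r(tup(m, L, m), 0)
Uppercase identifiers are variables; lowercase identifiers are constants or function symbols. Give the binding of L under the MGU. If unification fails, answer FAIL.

Decompose tup/3: m =?= m,  q(unit) =?= q(unit),  tup(b, b, N) =?= tup(b, b, tup(tup(3, unit, 5), r(unit, 5), b)).
Delete trivial equation m =?= m.
Delete trivial equation q(unit) =?= q(unit).
Decompose tup/3: b =?= b,  b =?= b,  N =?= tup(tup(3, unit, 5), r(unit, 5), b).
Delete trivial equation b =?= b.
Delete trivial equation b =?= b.
Bind N := tup(tup(3, unit, 5), r(unit, 5), b); no other remaining equation mentions N.
Decompose r/2: tup(m, q(L), m) =?= tup(m, L, m),  0 =?= 0.
Decompose tup/3: m =?= m,  q(L) =?= L,  m =?= m.
Delete trivial equation m =?= m.
Occurs check fails: L occurs in q(L); the equation L =?= q(L) has no finite solution.

FAIL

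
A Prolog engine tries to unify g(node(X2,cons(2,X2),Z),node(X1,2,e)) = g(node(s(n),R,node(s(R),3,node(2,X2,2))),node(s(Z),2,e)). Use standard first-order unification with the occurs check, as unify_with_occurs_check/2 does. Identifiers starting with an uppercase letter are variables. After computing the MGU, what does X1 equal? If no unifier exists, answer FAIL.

s(node(s(cons(2,s(n))),3,node(2,s(n),2)))

Decompose g/2: node(X2,cons(2,X2),Z) = node(s(n),R,node(s(R),3,node(2,X2,2))),  node(X1,2,e) = node(s(Z),2,e).
Decompose node/3: X2 = s(n),  cons(2,X2) = R,  Z = node(s(R),3,node(2,X2,2)).
Bind X2 := s(n); substituting into the 2 remaining equations that mention X2 gives: cons(2,s(n)) = R,  Z = node(s(R),3,node(2,s(n),2)).
Bind R := cons(2,s(n)); substituting into the one remaining equation that mentions R gives: Z = node(s(cons(2,s(n))),3,node(2,s(n),2)).
Bind Z := node(s(cons(2,s(n))),3,node(2,s(n),2)); substituting into the remaining equation gives: node(X1,2,e) = node(s(node(s(cons(2,s(n))),3,node(2,s(n),2))),2,e).
Decompose node/3: X1 = s(node(s(cons(2,s(n))),3,node(2,s(n),2))),  2 = 2,  e = e.
Bind X1 := s(node(s(cons(2,s(n))),3,node(2,s(n),2))); no other remaining equation mentions X1.
Delete trivial equation 2 = 2.
Delete trivial equation e = e.
MGU = { X2 ↦ s(n), R ↦ cons(2,s(n)), Z ↦ node(s(cons(2,s(n))),3,node(2,s(n),2)), X1 ↦ s(node(s(cons(2,s(n))),3,node(2,s(n),2))) }, so X1 ↦ s(node(s(cons(2,s(n))),3,node(2,s(n),2))).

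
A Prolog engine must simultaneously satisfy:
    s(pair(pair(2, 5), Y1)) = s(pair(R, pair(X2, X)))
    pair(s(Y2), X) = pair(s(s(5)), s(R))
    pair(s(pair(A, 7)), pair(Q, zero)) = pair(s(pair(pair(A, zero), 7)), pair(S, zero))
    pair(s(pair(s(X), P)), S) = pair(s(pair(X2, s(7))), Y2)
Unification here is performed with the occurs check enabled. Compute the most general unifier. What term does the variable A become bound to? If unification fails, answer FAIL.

FAIL

Decompose s/1: pair(pair(2, 5), Y1) = pair(R, pair(X2, X)).
Decompose pair/2: pair(2, 5) = R,  Y1 = pair(X2, X).
Bind R := pair(2, 5); substituting into the one remaining equation that mentions R gives: pair(s(Y2), X) = pair(s(s(5)), s(pair(2, 5))).
Bind Y1 := pair(X2, X); no other remaining equation mentions Y1.
Decompose pair/2: s(Y2) = s(s(5)),  X = s(pair(2, 5)).
Decompose s/1: Y2 = s(5).
Bind Y2 := s(5); substituting into the one remaining equation that mentions Y2 gives: pair(s(pair(s(X), P)), S) = pair(s(pair(X2, s(7))), s(5)).
Bind X := s(pair(2, 5)); substituting into the one remaining equation that mentions X gives: pair(s(pair(s(s(pair(2, 5))), P)), S) = pair(s(pair(X2, s(7))), s(5)). Substituting into the earlier binding gives Y1 := pair(X2, s(pair(2, 5))).
Decompose pair/2: s(pair(A, 7)) = s(pair(pair(A, zero), 7)),  pair(Q, zero) = pair(S, zero).
Decompose s/1: pair(A, 7) = pair(pair(A, zero), 7).
Decompose pair/2: A = pair(A, zero),  7 = 7.
Occurs check fails: A occurs in pair(A, zero); the equation A = pair(A, zero) has no finite solution.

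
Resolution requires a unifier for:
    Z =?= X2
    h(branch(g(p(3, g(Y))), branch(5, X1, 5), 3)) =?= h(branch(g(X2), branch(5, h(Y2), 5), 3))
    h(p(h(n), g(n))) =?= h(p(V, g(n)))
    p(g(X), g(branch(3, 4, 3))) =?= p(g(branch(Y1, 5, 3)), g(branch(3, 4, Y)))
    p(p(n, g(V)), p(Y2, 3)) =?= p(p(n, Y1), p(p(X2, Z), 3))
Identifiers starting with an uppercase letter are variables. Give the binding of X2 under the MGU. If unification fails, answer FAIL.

Bind Z := X2; substituting into the one remaining equation that mentions Z gives: p(p(n, g(V)), p(Y2, 3)) =?= p(p(n, Y1), p(p(X2, X2), 3)).
Decompose h/1: branch(g(p(3, g(Y))), branch(5, X1, 5), 3) =?= branch(g(X2), branch(5, h(Y2), 5), 3).
Decompose branch/3: g(p(3, g(Y))) =?= g(X2),  branch(5, X1, 5) =?= branch(5, h(Y2), 5),  3 =?= 3.
Decompose g/1: p(3, g(Y)) =?= X2.
Bind X2 := p(3, g(Y)); substituting into the one remaining equation that mentions X2 gives: p(p(n, g(V)), p(Y2, 3)) =?= p(p(n, Y1), p(p(p(3, g(Y)), p(3, g(Y))), 3)). Substituting into the earlier binding gives Z := p(3, g(Y)).
Decompose branch/3: 5 =?= 5,  X1 =?= h(Y2),  5 =?= 5.
Delete trivial equation 5 =?= 5.
Bind X1 := h(Y2); no other remaining equation mentions X1.
Delete trivial equation 5 =?= 5.
Delete trivial equation 3 =?= 3.
Decompose h/1: p(h(n), g(n)) =?= p(V, g(n)).
Decompose p/2: h(n) =?= V,  g(n) =?= g(n).
Bind V := h(n); substituting into the one remaining equation that mentions V gives: p(p(n, g(h(n))), p(Y2, 3)) =?= p(p(n, Y1), p(p(p(3, g(Y)), p(3, g(Y))), 3)).
Delete trivial equation g(n) =?= g(n).
Decompose p/2: g(X) =?= g(branch(Y1, 5, 3)),  g(branch(3, 4, 3)) =?= g(branch(3, 4, Y)).
Decompose g/1: X =?= branch(Y1, 5, 3).
Bind X := branch(Y1, 5, 3); no other remaining equation mentions X.
Decompose g/1: branch(3, 4, 3) =?= branch(3, 4, Y).
Decompose branch/3: 3 =?= 3,  4 =?= 4,  3 =?= Y.
Delete trivial equation 3 =?= 3.
Delete trivial equation 4 =?= 4.
Bind Y := 3; substituting into the remaining equation gives: p(p(n, g(h(n))), p(Y2, 3)) =?= p(p(n, Y1), p(p(p(3, g(3)), p(3, g(3))), 3)). Substituting into the earlier bindings gives Z := p(3, g(3)), X2 := p(3, g(3)).
Decompose p/2: p(n, g(h(n))) =?= p(n, Y1),  p(Y2, 3) =?= p(p(p(3, g(3)), p(3, g(3))), 3).
Decompose p/2: n =?= n,  g(h(n)) =?= Y1.
Delete trivial equation n =?= n.
Bind Y1 := g(h(n)); no other remaining equation mentions Y1. Substituting into the earlier binding gives X := branch(g(h(n)), 5, 3).
Decompose p/2: Y2 =?= p(p(3, g(3)), p(3, g(3))),  3 =?= 3.
Bind Y2 := p(p(3, g(3)), p(3, g(3))); no other remaining equation mentions Y2. Substituting into the earlier binding gives X1 := h(p(p(3, g(3)), p(3, g(3)))).
Delete trivial equation 3 =?= 3.
MGU = { Z := p(3, g(3)), X2 := p(3, g(3)), X1 := h(p(p(3, g(3)), p(3, g(3)))), V := h(n), X := branch(g(h(n)), 5, 3), Y := 3, Y1 := g(h(n)), Y2 := p(p(3, g(3)), p(3, g(3))) }, so X2 := p(3, g(3)).

p(3, g(3))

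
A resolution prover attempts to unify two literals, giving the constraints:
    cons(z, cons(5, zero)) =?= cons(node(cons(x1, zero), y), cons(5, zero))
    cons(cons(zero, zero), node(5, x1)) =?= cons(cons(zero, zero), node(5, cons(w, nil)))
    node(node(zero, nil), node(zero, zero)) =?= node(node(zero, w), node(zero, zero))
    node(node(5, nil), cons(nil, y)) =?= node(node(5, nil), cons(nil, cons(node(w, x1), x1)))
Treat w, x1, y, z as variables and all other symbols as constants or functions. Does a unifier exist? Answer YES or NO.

YES

Decompose cons/2: z =?= node(cons(x1, zero), y),  cons(5, zero) =?= cons(5, zero).
Bind z := node(cons(x1, zero), y); no other remaining equation mentions z.
Delete trivial equation cons(5, zero) =?= cons(5, zero).
Decompose cons/2: cons(zero, zero) =?= cons(zero, zero),  node(5, x1) =?= node(5, cons(w, nil)).
Delete trivial equation cons(zero, zero) =?= cons(zero, zero).
Decompose node/2: 5 =?= 5,  x1 =?= cons(w, nil).
Delete trivial equation 5 =?= 5.
Bind x1 := cons(w, nil); substituting into the one remaining equation that mentions x1 gives: node(node(5, nil), cons(nil, y)) =?= node(node(5, nil), cons(nil, cons(node(w, cons(w, nil)), cons(w, nil)))). Substituting into the earlier binding gives z := node(cons(cons(w, nil), zero), y).
Decompose node/2: node(zero, nil) =?= node(zero, w),  node(zero, zero) =?= node(zero, zero).
Decompose node/2: zero =?= zero,  nil =?= w.
Delete trivial equation zero =?= zero.
Bind w := nil; substituting into the one remaining equation that mentions w gives: node(node(5, nil), cons(nil, y)) =?= node(node(5, nil), cons(nil, cons(node(nil, cons(nil, nil)), cons(nil, nil)))). Substituting into the earlier bindings gives z := node(cons(cons(nil, nil), zero), y), x1 := cons(nil, nil).
Delete trivial equation node(zero, zero) =?= node(zero, zero).
Decompose node/2: node(5, nil) =?= node(5, nil),  cons(nil, y) =?= cons(nil, cons(node(nil, cons(nil, nil)), cons(nil, nil))).
Delete trivial equation node(5, nil) =?= node(5, nil).
Decompose cons/2: nil =?= nil,  y =?= cons(node(nil, cons(nil, nil)), cons(nil, nil)).
Delete trivial equation nil =?= nil.
Bind y := cons(node(nil, cons(nil, nil)), cons(nil, nil)). Substituting into the earlier binding gives z := node(cons(cons(nil, nil), zero), cons(node(nil, cons(nil, nil)), cons(nil, nil))).
No equations remain and no clash or occurs-check failure arose, so a unifier exists.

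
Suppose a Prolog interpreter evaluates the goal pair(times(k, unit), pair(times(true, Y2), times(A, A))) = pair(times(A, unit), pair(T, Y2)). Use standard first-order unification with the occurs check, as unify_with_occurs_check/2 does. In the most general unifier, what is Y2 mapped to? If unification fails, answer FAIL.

times(k, k)

Decompose pair/2: times(k, unit) = times(A, unit),  pair(times(true, Y2), times(A, A)) = pair(T, Y2).
Decompose times/2: k = A,  unit = unit.
Bind A := k; substituting into the one remaining equation that mentions A gives: pair(times(true, Y2), times(k, k)) = pair(T, Y2).
Delete trivial equation unit = unit.
Decompose pair/2: times(true, Y2) = T,  times(k, k) = Y2.
Bind T := times(true, Y2); no other remaining equation mentions T.
Bind Y2 := times(k, k). Substituting into the earlier binding gives T := times(true, times(k, k)).
MGU = { A = k, T = times(true, times(k, k)), Y2 = times(k, k) }, so Y2 = times(k, k).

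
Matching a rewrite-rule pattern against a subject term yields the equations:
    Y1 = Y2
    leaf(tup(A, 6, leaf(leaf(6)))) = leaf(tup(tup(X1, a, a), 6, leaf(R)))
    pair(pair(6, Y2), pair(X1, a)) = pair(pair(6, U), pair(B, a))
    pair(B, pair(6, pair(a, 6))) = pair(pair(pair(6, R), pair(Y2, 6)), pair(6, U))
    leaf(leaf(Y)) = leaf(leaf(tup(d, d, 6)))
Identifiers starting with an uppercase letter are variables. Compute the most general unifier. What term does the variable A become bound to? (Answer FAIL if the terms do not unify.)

tup(pair(pair(6, leaf(6)), pair(pair(a, 6), 6)), a, a)

Bind Y1 := Y2; no other remaining equation mentions Y1.
Decompose leaf/1: tup(A, 6, leaf(leaf(6))) = tup(tup(X1, a, a), 6, leaf(R)).
Decompose tup/3: A = tup(X1, a, a),  6 = 6,  leaf(leaf(6)) = leaf(R).
Bind A := tup(X1, a, a); no other remaining equation mentions A.
Delete trivial equation 6 = 6.
Decompose leaf/1: leaf(6) = R.
Bind R := leaf(6); substituting into the one remaining equation that mentions R gives: pair(B, pair(6, pair(a, 6))) = pair(pair(pair(6, leaf(6)), pair(Y2, 6)), pair(6, U)).
Decompose pair/2: pair(6, Y2) = pair(6, U),  pair(X1, a) = pair(B, a).
Decompose pair/2: 6 = 6,  Y2 = U.
Delete trivial equation 6 = 6.
Bind Y2 := U; substituting into the one remaining equation that mentions Y2 gives: pair(B, pair(6, pair(a, 6))) = pair(pair(pair(6, leaf(6)), pair(U, 6)), pair(6, U)). Substituting into the earlier binding gives Y1 := U.
Decompose pair/2: X1 = B,  a = a.
Bind X1 := B; no other remaining equation mentions X1. Substituting into the earlier binding gives A := tup(B, a, a).
Delete trivial equation a = a.
Decompose pair/2: B = pair(pair(6, leaf(6)), pair(U, 6)),  pair(6, pair(a, 6)) = pair(6, U).
Bind B := pair(pair(6, leaf(6)), pair(U, 6)); no other remaining equation mentions B. Substituting into the earlier bindings gives A := tup(pair(pair(6, leaf(6)), pair(U, 6)), a, a), X1 := pair(pair(6, leaf(6)), pair(U, 6)).
Decompose pair/2: 6 = 6,  pair(a, 6) = U.
Delete trivial equation 6 = 6.
Bind U := pair(a, 6); no other remaining equation mentions U. Substituting into the earlier bindings gives Y1 := pair(a, 6), A := tup(pair(pair(6, leaf(6)), pair(pair(a, 6), 6)), a, a), Y2 := pair(a, 6), X1 := pair(pair(6, leaf(6)), pair(pair(a, 6), 6)), B := pair(pair(6, leaf(6)), pair(pair(a, 6), 6)).
Decompose leaf/1: leaf(Y) = leaf(tup(d, d, 6)).
Decompose leaf/1: Y = tup(d, d, 6).
Bind Y := tup(d, d, 6).
MGU = { Y1 -> pair(a, 6), A -> tup(pair(pair(6, leaf(6)), pair(pair(a, 6), 6)), a, a), R -> leaf(6), Y2 -> pair(a, 6), X1 -> pair(pair(6, leaf(6)), pair(pair(a, 6), 6)), B -> pair(pair(6, leaf(6)), pair(pair(a, 6), 6)), U -> pair(a, 6), Y -> tup(d, d, 6) }, so A -> tup(pair(pair(6, leaf(6)), pair(pair(a, 6), 6)), a, a).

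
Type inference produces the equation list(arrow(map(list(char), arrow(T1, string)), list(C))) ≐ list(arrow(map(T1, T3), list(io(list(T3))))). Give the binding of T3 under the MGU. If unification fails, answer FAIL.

arrow(list(char), string)

Decompose list/1: arrow(map(list(char), arrow(T1, string)), list(C)) ≐ arrow(map(T1, T3), list(io(list(T3)))).
Decompose arrow/2: map(list(char), arrow(T1, string)) ≐ map(T1, T3),  list(C) ≐ list(io(list(T3))).
Decompose map/2: list(char) ≐ T1,  arrow(T1, string) ≐ T3.
Bind T1 := list(char); substituting into the one remaining equation that mentions T1 gives: arrow(list(char), string) ≐ T3.
Bind T3 := arrow(list(char), string); substituting into the remaining equation gives: list(C) ≐ list(io(list(arrow(list(char), string)))).
Decompose list/1: C ≐ io(list(arrow(list(char), string))).
Bind C := io(list(arrow(list(char), string))).
MGU = { T1 -> list(char), T3 -> arrow(list(char), string), C -> io(list(arrow(list(char), string))) }, so T3 -> arrow(list(char), string).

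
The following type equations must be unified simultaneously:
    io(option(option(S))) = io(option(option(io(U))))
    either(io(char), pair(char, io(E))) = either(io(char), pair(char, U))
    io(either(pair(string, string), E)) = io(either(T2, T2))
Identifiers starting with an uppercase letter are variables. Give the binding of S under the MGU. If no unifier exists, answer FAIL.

Decompose io/1: option(option(S)) = option(option(io(U))).
Decompose option/1: option(S) = option(io(U)).
Decompose option/1: S = io(U).
Bind S := io(U); no other remaining equation mentions S.
Decompose either/2: io(char) = io(char),  pair(char, io(E)) = pair(char, U).
Delete trivial equation io(char) = io(char).
Decompose pair/2: char = char,  io(E) = U.
Delete trivial equation char = char.
Bind U := io(E); no other remaining equation mentions U. Substituting into the earlier binding gives S := io(io(E)).
Decompose io/1: either(pair(string, string), E) = either(T2, T2).
Decompose either/2: pair(string, string) = T2,  E = T2.
Bind T2 := pair(string, string); substituting into the remaining equation gives: E = pair(string, string).
Bind E := pair(string, string). Substituting into the earlier bindings gives S := io(io(pair(string, string))), U := io(pair(string, string)).
MGU = { S := io(io(pair(string, string))), U := io(pair(string, string)), T2 := pair(string, string), E := pair(string, string) }, so S := io(io(pair(string, string))).

io(io(pair(string, string)))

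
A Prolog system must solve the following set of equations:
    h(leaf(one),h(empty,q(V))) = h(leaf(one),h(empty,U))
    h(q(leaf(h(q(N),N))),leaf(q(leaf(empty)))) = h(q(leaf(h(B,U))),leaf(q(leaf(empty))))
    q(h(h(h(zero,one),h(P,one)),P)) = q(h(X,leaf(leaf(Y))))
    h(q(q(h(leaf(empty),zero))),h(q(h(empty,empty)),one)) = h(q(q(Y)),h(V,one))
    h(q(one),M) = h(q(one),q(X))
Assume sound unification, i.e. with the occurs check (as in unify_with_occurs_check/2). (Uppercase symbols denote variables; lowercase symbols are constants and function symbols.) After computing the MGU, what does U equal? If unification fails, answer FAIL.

Decompose h/2: leaf(one) = leaf(one),  h(empty,q(V)) = h(empty,U).
Delete trivial equation leaf(one) = leaf(one).
Decompose h/2: empty = empty,  q(V) = U.
Delete trivial equation empty = empty.
Bind U := q(V); substituting into the one remaining equation that mentions U gives: h(q(leaf(h(q(N),N))),leaf(q(leaf(empty)))) = h(q(leaf(h(B,q(V)))),leaf(q(leaf(empty)))).
Decompose h/2: q(leaf(h(q(N),N))) = q(leaf(h(B,q(V)))),  leaf(q(leaf(empty))) = leaf(q(leaf(empty))).
Decompose q/1: leaf(h(q(N),N)) = leaf(h(B,q(V))).
Decompose leaf/1: h(q(N),N) = h(B,q(V)).
Decompose h/2: q(N) = B,  N = q(V).
Bind B := q(N); no other remaining equation mentions B.
Bind N := q(V); no other remaining equation mentions N. Substituting into the earlier binding gives B := q(q(V)).
Delete trivial equation leaf(q(leaf(empty))) = leaf(q(leaf(empty))).
Decompose q/1: h(h(h(zero,one),h(P,one)),P) = h(X,leaf(leaf(Y))).
Decompose h/2: h(h(zero,one),h(P,one)) = X,  P = leaf(leaf(Y)).
Bind X := h(h(zero,one),h(P,one)); substituting into the one remaining equation that mentions X gives: h(q(one),M) = h(q(one),q(h(h(zero,one),h(P,one)))).
Bind P := leaf(leaf(Y)); substituting into the one remaining equation that mentions P gives: h(q(one),M) = h(q(one),q(h(h(zero,one),h(leaf(leaf(Y)),one)))). Substituting into the earlier binding gives X := h(h(zero,one),h(leaf(leaf(Y)),one)).
Decompose h/2: q(q(h(leaf(empty),zero))) = q(q(Y)),  h(q(h(empty,empty)),one) = h(V,one).
Decompose q/1: q(h(leaf(empty),zero)) = q(Y).
Decompose q/1: h(leaf(empty),zero) = Y.
Bind Y := h(leaf(empty),zero); substituting into the one remaining equation that mentions Y gives: h(q(one),M) = h(q(one),q(h(h(zero,one),h(leaf(leaf(h(leaf(empty),zero))),one)))). Substituting into the earlier bindings gives X := h(h(zero,one),h(leaf(leaf(h(leaf(empty),zero))),one)), P := leaf(leaf(h(leaf(empty),zero))).
Decompose h/2: q(h(empty,empty)) = V,  one = one.
Bind V := q(h(empty,empty)); no other remaining equation mentions V. Substituting into the earlier bindings gives U := q(q(h(empty,empty))), B := q(q(q(h(empty,empty)))), N := q(q(h(empty,empty))).
Delete trivial equation one = one.
Decompose h/2: q(one) = q(one),  M = q(h(h(zero,one),h(leaf(leaf(h(leaf(empty),zero))),one))).
Delete trivial equation q(one) = q(one).
Bind M := q(h(h(zero,one),h(leaf(leaf(h(leaf(empty),zero))),one))).
MGU = { U = q(q(h(empty,empty))), B = q(q(q(h(empty,empty)))), N = q(q(h(empty,empty))), X = h(h(zero,one),h(leaf(leaf(h(leaf(empty),zero))),one)), P = leaf(leaf(h(leaf(empty),zero))), Y = h(leaf(empty),zero), V = q(h(empty,empty)), M = q(h(h(zero,one),h(leaf(leaf(h(leaf(empty),zero))),one))) }, so U = q(q(h(empty,empty))).

q(q(h(empty,empty)))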